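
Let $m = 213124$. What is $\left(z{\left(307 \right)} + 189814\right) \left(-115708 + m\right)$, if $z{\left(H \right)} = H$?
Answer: $18520827336$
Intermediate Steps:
$\left(z{\left(307 \right)} + 189814\right) \left(-115708 + m\right) = \left(307 + 189814\right) \left(-115708 + 213124\right) = 190121 \cdot 97416 = 18520827336$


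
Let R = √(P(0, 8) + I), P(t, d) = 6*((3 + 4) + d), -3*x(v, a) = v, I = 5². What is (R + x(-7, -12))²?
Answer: 1084/9 + 14*√115/3 ≈ 170.49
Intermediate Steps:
I = 25
x(v, a) = -v/3
P(t, d) = 42 + 6*d (P(t, d) = 6*(7 + d) = 42 + 6*d)
R = √115 (R = √((42 + 6*8) + 25) = √((42 + 48) + 25) = √(90 + 25) = √115 ≈ 10.724)
(R + x(-7, -12))² = (√115 - ⅓*(-7))² = (√115 + 7/3)² = (7/3 + √115)²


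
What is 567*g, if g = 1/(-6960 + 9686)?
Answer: 567/2726 ≈ 0.20800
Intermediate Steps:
g = 1/2726 ≈ 0.00036684
567*g = 567*(1/2726) = 567/2726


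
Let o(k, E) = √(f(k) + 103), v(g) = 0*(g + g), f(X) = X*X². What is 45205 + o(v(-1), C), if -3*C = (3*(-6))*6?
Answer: 45205 + √103 ≈ 45215.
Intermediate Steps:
f(X) = X³
C = 36 (C = -3*(-6)*6/3 = -(-6)*6 = -⅓*(-108) = 36)
v(g) = 0 (v(g) = 0*(2*g) = 0)
o(k, E) = √(103 + k³) (o(k, E) = √(k³ + 103) = √(103 + k³))
45205 + o(v(-1), C) = 45205 + √(103 + 0³) = 45205 + √(103 + 0) = 45205 + √103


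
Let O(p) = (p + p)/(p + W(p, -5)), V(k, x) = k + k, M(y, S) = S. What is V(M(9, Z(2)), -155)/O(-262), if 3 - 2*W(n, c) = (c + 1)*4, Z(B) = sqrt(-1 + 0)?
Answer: 505*I/524 ≈ 0.96374*I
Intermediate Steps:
Z(B) = I (Z(B) = sqrt(-1) = I)
V(k, x) = 2*k
W(n, c) = -1/2 - 2*c (W(n, c) = 3/2 - (c + 1)*4/2 = 3/2 - (1 + c)*4/2 = 3/2 - (4 + 4*c)/2 = 3/2 + (-2 - 2*c) = -1/2 - 2*c)
O(p) = 2*p/(19/2 + p) (O(p) = (p + p)/(p + (-1/2 - 2*(-5))) = (2*p)/(p + (-1/2 + 10)) = (2*p)/(p + 19/2) = (2*p)/(19/2 + p) = 2*p/(19/2 + p))
V(M(9, Z(2)), -155)/O(-262) = (2*I)/((4*(-262)/(19 + 2*(-262)))) = (2*I)/((4*(-262)/(19 - 524))) = (2*I)/((4*(-262)/(-505))) = (2*I)/((4*(-262)*(-1/505))) = (2*I)/(1048/505) = (2*I)*(505/1048) = 505*I/524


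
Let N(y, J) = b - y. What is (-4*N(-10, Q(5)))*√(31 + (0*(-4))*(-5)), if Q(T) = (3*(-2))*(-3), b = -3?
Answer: -28*√31 ≈ -155.90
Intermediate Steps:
Q(T) = 18 (Q(T) = -6*(-3) = 18)
N(y, J) = -3 - y
(-4*N(-10, Q(5)))*√(31 + (0*(-4))*(-5)) = (-4*(-3 - 1*(-10)))*√(31 + (0*(-4))*(-5)) = (-4*(-3 + 10))*√(31 + 0*(-5)) = (-4*7)*√(31 + 0) = -28*√31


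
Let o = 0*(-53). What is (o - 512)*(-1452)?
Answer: 743424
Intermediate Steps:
o = 0
(o - 512)*(-1452) = (0 - 512)*(-1452) = -512*(-1452) = 743424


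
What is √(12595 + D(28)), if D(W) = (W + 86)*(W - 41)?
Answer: √11113 ≈ 105.42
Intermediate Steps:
D(W) = (-41 + W)*(86 + W) (D(W) = (86 + W)*(-41 + W) = (-41 + W)*(86 + W))
√(12595 + D(28)) = √(12595 + (-3526 + 28² + 45*28)) = √(12595 + (-3526 + 784 + 1260)) = √(12595 - 1482) = √11113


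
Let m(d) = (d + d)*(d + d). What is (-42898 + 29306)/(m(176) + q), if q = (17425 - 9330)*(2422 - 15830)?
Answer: 1699/13551732 ≈ 0.00012537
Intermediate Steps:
q = -108537760 (q = 8095*(-13408) = -108537760)
m(d) = 4*d² (m(d) = (2*d)*(2*d) = 4*d²)
(-42898 + 29306)/(m(176) + q) = (-42898 + 29306)/(4*176² - 108537760) = -13592/(4*30976 - 108537760) = -13592/(123904 - 108537760) = -13592/(-108413856) = -13592*(-1/108413856) = 1699/13551732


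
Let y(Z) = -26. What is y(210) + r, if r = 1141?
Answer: 1115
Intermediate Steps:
y(210) + r = -26 + 1141 = 1115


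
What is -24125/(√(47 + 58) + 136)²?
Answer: -24125/(136 + √105)² ≈ -1.1280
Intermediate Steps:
-24125/(√(47 + 58) + 136)² = -24125/(√105 + 136)² = -24125/(136 + √105)²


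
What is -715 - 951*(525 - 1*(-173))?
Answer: -664513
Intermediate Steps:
-715 - 951*(525 - 1*(-173)) = -715 - 951*(525 + 173) = -715 - 951*698 = -715 - 663798 = -664513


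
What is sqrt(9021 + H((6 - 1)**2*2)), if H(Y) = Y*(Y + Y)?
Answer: sqrt(14021) ≈ 118.41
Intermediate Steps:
H(Y) = 2*Y**2 (H(Y) = Y*(2*Y) = 2*Y**2)
sqrt(9021 + H((6 - 1)**2*2)) = sqrt(9021 + 2*((6 - 1)**2*2)**2) = sqrt(9021 + 2*(5**2*2)**2) = sqrt(9021 + 2*(25*2)**2) = sqrt(9021 + 2*50**2) = sqrt(9021 + 2*2500) = sqrt(9021 + 5000) = sqrt(14021)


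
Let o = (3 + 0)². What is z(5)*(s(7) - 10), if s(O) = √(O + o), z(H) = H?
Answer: -30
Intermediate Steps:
o = 9 (o = 3² = 9)
s(O) = √(9 + O) (s(O) = √(O + 9) = √(9 + O))
z(5)*(s(7) - 10) = 5*(√(9 + 7) - 10) = 5*(√16 - 10) = 5*(4 - 10) = 5*(-6) = -30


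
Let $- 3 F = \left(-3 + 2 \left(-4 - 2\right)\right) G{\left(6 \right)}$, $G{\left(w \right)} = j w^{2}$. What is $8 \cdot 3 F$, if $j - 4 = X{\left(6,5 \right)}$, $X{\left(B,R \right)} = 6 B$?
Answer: $172800$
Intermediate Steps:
$j = 40$ ($j = 4 + 6 \cdot 6 = 4 + 36 = 40$)
$G{\left(w \right)} = 40 w^{2}$
$F = 7200$ ($F = - \frac{\left(-3 + 2 \left(-4 - 2\right)\right) 40 \cdot 6^{2}}{3} = - \frac{\left(-3 + 2 \left(-6\right)\right) 40 \cdot 36}{3} = - \frac{\left(-3 - 12\right) 1440}{3} = - \frac{\left(-15\right) 1440}{3} = \left(- \frac{1}{3}\right) \left(-21600\right) = 7200$)
$8 \cdot 3 F = 8 \cdot 3 \cdot 7200 = 24 \cdot 7200 = 172800$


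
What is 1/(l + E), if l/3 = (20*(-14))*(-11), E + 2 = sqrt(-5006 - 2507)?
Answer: 9238/85348157 - I*sqrt(7513)/85348157 ≈ 0.00010824 - 1.0156e-6*I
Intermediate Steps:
E = -2 + I*sqrt(7513) (E = -2 + sqrt(-5006 - 2507) = -2 + sqrt(-7513) = -2 + I*sqrt(7513) ≈ -2.0 + 86.678*I)
l = 9240 (l = 3*((20*(-14))*(-11)) = 3*(-280*(-11)) = 3*3080 = 9240)
1/(l + E) = 1/(9240 + (-2 + I*sqrt(7513))) = 1/(9238 + I*sqrt(7513))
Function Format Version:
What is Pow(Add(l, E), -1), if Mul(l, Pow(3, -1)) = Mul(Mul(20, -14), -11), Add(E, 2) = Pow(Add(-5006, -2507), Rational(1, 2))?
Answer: Add(Rational(9238, 85348157), Mul(Rational(-1, 85348157), I, Pow(7513, Rational(1, 2)))) ≈ Add(0.00010824, Mul(-1.0156e-6, I))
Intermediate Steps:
E = Add(-2, Mul(I, Pow(7513, Rational(1, 2)))) (E = Add(-2, Pow(Add(-5006, -2507), Rational(1, 2))) = Add(-2, Pow(-7513, Rational(1, 2))) = Add(-2, Mul(I, Pow(7513, Rational(1, 2)))) ≈ Add(-2.0000, Mul(86.678, I)))
l = 9240 (l = Mul(3, Mul(Mul(20, -14), -11)) = Mul(3, Mul(-280, -11)) = Mul(3, 3080) = 9240)
Pow(Add(l, E), -1) = Pow(Add(9240, Add(-2, Mul(I, Pow(7513, Rational(1, 2))))), -1) = Pow(Add(9238, Mul(I, Pow(7513, Rational(1, 2)))), -1)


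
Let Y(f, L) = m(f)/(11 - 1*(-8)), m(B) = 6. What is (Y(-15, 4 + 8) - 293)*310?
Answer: -1723910/19 ≈ -90732.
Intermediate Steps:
Y(f, L) = 6/19 (Y(f, L) = 6/(11 - 1*(-8)) = 6/(11 + 8) = 6/19)
(Y(-15, 4 + 8) - 293)*310 = (6/19 - 293)*310 = -5561/19*310 = -1723910/19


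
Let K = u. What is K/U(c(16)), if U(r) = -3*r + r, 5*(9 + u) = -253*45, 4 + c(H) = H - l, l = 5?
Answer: 1143/7 ≈ 163.29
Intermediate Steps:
c(H) = -9 + H (c(H) = -4 + (H - 1*5) = -4 + (H - 5) = -4 + (-5 + H) = -9 + H)
u = -2286 (u = -9 + (-253*45)/5 = -9 + (⅕)*(-11385) = -9 - 2277 = -2286)
U(r) = -2*r
K = -2286
K/U(c(16)) = -2286*(-1/(2*(-9 + 16))) = -2286/((-2*7)) = -2286/(-14) = -2286*(-1/14) = 1143/7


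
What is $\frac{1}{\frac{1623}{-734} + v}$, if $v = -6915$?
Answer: $- \frac{734}{5077233} \approx -0.00014457$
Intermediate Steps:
$\frac{1}{\frac{1623}{-734} + v} = \frac{1}{\frac{1623}{-734} - 6915} = \frac{1}{1623 \left(- \frac{1}{734}\right) - 6915} = \frac{1}{- \frac{1623}{734} - 6915} = \frac{1}{- \frac{5077233}{734}} = - \frac{734}{5077233}$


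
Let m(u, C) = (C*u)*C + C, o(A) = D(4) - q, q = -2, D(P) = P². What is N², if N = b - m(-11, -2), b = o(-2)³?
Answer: 34550884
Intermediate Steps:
o(A) = 18 (o(A) = 4² - 1*(-2) = 16 + 2 = 18)
m(u, C) = C + u*C² (m(u, C) = u*C² + C = C + u*C²)
b = 5832 (b = 18³ = 5832)
N = 5878 (N = 5832 - (-2)*(1 - 2*(-11)) = 5832 - (-2)*(1 + 22) = 5832 - (-2)*23 = 5832 - 1*(-46) = 5832 + 46 = 5878)
N² = 5878² = 34550884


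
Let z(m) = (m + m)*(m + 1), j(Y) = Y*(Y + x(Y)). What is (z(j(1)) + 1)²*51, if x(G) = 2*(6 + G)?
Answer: 11799411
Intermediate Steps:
x(G) = 12 + 2*G
j(Y) = Y*(12 + 3*Y) (j(Y) = Y*(Y + (12 + 2*Y)) = Y*(12 + 3*Y))
z(m) = 2*m*(1 + m) (z(m) = (2*m)*(1 + m) = 2*m*(1 + m))
(z(j(1)) + 1)²*51 = (2*(3*1*(4 + 1))*(1 + 3*1*(4 + 1)) + 1)²*51 = (2*(3*1*5)*(1 + 3*1*5) + 1)²*51 = (2*15*(1 + 15) + 1)²*51 = (2*15*16 + 1)²*51 = (480 + 1)²*51 = 481²*51 = 231361*51 = 11799411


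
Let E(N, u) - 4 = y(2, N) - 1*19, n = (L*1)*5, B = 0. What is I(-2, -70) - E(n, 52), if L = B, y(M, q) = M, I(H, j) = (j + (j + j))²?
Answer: 44113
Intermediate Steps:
I(H, j) = 9*j² (I(H, j) = (j + 2*j)² = (3*j)² = 9*j²)
L = 0
n = 0 (n = (0*1)*5 = 0*5 = 0)
E(N, u) = -13 (E(N, u) = 4 + (2 - 1*19) = 4 + (2 - 19) = 4 - 17 = -13)
I(-2, -70) - E(n, 52) = 9*(-70)² - 1*(-13) = 9*4900 + 13 = 44100 + 13 = 44113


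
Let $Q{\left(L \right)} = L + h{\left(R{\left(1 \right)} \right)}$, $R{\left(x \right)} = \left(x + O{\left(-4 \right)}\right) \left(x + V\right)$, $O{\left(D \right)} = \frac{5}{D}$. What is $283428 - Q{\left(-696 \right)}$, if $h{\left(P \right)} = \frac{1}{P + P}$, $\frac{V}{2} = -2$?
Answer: $\frac{852370}{3} \approx 2.8412 \cdot 10^{5}$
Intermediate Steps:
$V = -4$ ($V = 2 \left(-2\right) = -4$)
$R{\left(x \right)} = \left(-4 + x\right) \left(- \frac{5}{4} + x\right)$ ($R{\left(x \right)} = \left(x + \frac{5}{-4}\right) \left(x - 4\right) = \left(x + 5 \left(- \frac{1}{4}\right)\right) \left(-4 + x\right) = \left(x - \frac{5}{4}\right) \left(-4 + x\right) = \left(- \frac{5}{4} + x\right) \left(-4 + x\right) = \left(-4 + x\right) \left(- \frac{5}{4} + x\right)$)
$h{\left(P \right)} = \frac{1}{2 P}$
$Q{\left(L \right)} = \frac{2}{3} + L$ ($Q{\left(L \right)} = L + \frac{1}{2 \left(5 + 1^{2} - \frac{21}{4}\right)} = L + \frac{1}{2 \left(5 + 1 - \frac{21}{4}\right)} = L + \frac{1}{2 \cdot \frac{3}{4}} = L + \frac{1}{2} \cdot \frac{4}{3} = L + \frac{2}{3} = \frac{2}{3} + L$)
$283428 - Q{\left(-696 \right)} = 283428 - \left(\frac{2}{3} - 696\right) = 283428 - - \frac{2086}{3} = 283428 + \frac{2086}{3} = \frac{852370}{3}$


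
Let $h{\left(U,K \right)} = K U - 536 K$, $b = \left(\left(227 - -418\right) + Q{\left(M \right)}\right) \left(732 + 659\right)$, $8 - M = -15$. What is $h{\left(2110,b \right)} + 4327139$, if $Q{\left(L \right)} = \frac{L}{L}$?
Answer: $1418701503$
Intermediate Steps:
$M = 23$ ($M = 8 - -15 = 8 + 15 = 23$)
$Q{\left(L \right)} = 1$
$b = 898586$ ($b = \left(\left(227 - -418\right) + 1\right) \left(732 + 659\right) = \left(\left(227 + 418\right) + 1\right) 1391 = \left(645 + 1\right) 1391 = 646 \cdot 1391 = 898586$)
$h{\left(U,K \right)} = - 536 K + K U$
$h{\left(2110,b \right)} + 4327139 = 898586 \left(-536 + 2110\right) + 4327139 = 898586 \cdot 1574 + 4327139 = 1414374364 + 4327139 = 1418701503$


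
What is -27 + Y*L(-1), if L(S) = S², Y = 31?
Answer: 4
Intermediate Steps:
-27 + Y*L(-1) = -27 + 31*(-1)² = -27 + 31*1 = -27 + 31 = 4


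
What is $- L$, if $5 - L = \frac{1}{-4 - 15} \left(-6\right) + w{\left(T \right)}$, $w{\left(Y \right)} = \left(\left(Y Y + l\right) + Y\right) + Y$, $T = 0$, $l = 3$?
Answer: $- \frac{32}{19} \approx -1.6842$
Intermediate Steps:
$w{\left(Y \right)} = 3 + Y^{2} + 2 Y$ ($w{\left(Y \right)} = \left(\left(Y Y + 3\right) + Y\right) + Y = \left(\left(Y^{2} + 3\right) + Y\right) + Y = \left(\left(3 + Y^{2}\right) + Y\right) + Y = \left(3 + Y + Y^{2}\right) + Y = 3 + Y^{2} + 2 Y$)
$L = \frac{32}{19}$ ($L = 5 - \left(\frac{1}{-4 - 15} \left(-6\right) + \left(3 + 0^{2} + 2 \cdot 0\right)\right) = 5 - \left(\frac{1}{-19} \left(-6\right) + \left(3 + 0 + 0\right)\right) = 5 - \left(\left(- \frac{1}{19}\right) \left(-6\right) + 3\right) = 5 - \left(\frac{6}{19} + 3\right) = 5 - \frac{63}{19} = \frac{32}{19} \approx 1.6842$)
$- L = \left(-1\right) \frac{32}{19} = - \frac{32}{19}$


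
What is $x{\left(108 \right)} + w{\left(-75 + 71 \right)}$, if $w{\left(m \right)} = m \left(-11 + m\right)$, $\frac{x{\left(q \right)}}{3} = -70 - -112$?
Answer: $186$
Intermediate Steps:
$x{\left(q \right)} = 126$ ($x{\left(q \right)} = 3 \left(-70 - -112\right) = 3 \left(-70 + 112\right) = 3 \cdot 42 = 126$)
$x{\left(108 \right)} + w{\left(-75 + 71 \right)} = 126 + \left(-75 + 71\right) \left(-11 + \left(-75 + 71\right)\right) = 126 - 4 \left(-11 - 4\right) = 126 - -60 = 126 + 60 = 186$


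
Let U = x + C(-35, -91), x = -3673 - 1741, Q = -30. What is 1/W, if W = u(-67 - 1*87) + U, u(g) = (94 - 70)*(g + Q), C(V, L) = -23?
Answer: -1/9853 ≈ -0.00010149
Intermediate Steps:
u(g) = -720 + 24*g (u(g) = (94 - 70)*(g - 30) = 24*(-30 + g) = -720 + 24*g)
x = -5414
U = -5437 (U = -5414 - 23 = -5437)
W = -9853 (W = (-720 + 24*(-67 - 1*87)) - 5437 = (-720 + 24*(-67 - 87)) - 5437 = (-720 + 24*(-154)) - 5437 = (-720 - 3696) - 5437 = -4416 - 5437 = -9853)
1/W = 1/(-9853) = -1/9853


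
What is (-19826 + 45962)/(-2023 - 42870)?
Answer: -26136/44893 ≈ -0.58218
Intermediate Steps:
(-19826 + 45962)/(-2023 - 42870) = 26136/(-44893) = 26136*(-1/44893) = -26136/44893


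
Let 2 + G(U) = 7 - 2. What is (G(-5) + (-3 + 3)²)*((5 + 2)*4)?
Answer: 84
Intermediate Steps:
G(U) = 3 (G(U) = -2 + (7 - 2) = -2 + 5 = 3)
(G(-5) + (-3 + 3)²)*((5 + 2)*4) = (3 + (-3 + 3)²)*((5 + 2)*4) = (3 + 0²)*(7*4) = (3 + 0)*28 = 3*28 = 84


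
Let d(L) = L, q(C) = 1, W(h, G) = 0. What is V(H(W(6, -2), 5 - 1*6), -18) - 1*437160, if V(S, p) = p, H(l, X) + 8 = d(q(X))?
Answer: -437178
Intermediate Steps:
H(l, X) = -7 (H(l, X) = -8 + 1 = -7)
V(H(W(6, -2), 5 - 1*6), -18) - 1*437160 = -18 - 1*437160 = -18 - 437160 = -437178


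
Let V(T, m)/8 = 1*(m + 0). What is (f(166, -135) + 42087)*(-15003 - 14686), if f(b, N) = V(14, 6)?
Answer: -1250946015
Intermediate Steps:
V(T, m) = 8*m (V(T, m) = 8*(1*(m + 0)) = 8*(1*m) = 8*m)
f(b, N) = 48 (f(b, N) = 8*6 = 48)
(f(166, -135) + 42087)*(-15003 - 14686) = (48 + 42087)*(-15003 - 14686) = 42135*(-29689) = -1250946015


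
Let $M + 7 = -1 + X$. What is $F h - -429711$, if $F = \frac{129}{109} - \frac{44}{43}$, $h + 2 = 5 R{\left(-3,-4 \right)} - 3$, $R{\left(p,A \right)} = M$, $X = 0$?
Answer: $\frac{2014021662}{4687} \approx 4.297 \cdot 10^{5}$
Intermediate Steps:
$M = -8$ ($M = -7 + \left(-1 + 0\right) = -7 - 1 = -8$)
$R{\left(p,A \right)} = -8$
$h = -45$ ($h = -2 + \left(5 \left(-8\right) - 3\right) = -2 - 43 = -45$)
$F = \frac{751}{4687}$ ($F = 129 \cdot \frac{1}{109} - \frac{44}{43} = \frac{129}{109} - \frac{44}{43} = \frac{751}{4687} \approx 0.16023$)
$F h - -429711 = \frac{751}{4687} \left(-45\right) - -429711 = - \frac{33795}{4687} + 429711 = \frac{2014021662}{4687}$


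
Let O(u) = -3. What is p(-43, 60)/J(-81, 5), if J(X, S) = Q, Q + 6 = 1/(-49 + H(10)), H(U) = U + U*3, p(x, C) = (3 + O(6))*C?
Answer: 0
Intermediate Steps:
p(x, C) = 0 (p(x, C) = (3 - 3)*C = 0*C = 0)
H(U) = 4*U (H(U) = U + 3*U = 4*U)
Q = -55/9 (Q = -6 + 1/(-49 + 4*10) = -6 + 1/(-49 + 40) = -6 + 1/(-9) = -6 - 1/9 = -55/9 ≈ -6.1111)
J(X, S) = -55/9
p(-43, 60)/J(-81, 5) = 0/(-55/9) = 0*(-9/55) = 0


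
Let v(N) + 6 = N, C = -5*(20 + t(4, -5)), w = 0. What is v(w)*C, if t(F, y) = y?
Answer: 450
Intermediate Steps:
C = -75 (C = -5*(20 - 5) = -5*15 = -75)
v(N) = -6 + N
v(w)*C = (-6 + 0)*(-75) = -6*(-75) = 450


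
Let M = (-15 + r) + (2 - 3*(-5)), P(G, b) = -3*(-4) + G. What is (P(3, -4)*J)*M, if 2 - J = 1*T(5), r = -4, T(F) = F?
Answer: 90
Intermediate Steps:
P(G, b) = 12 + G
J = -3 (J = 2 - 5 = -3)
M = -2 (M = (-15 - 4) + (2 - 3*(-5)) = -19 + (2 + 15) = -19 + 17 = -2)
(P(3, -4)*J)*M = ((12 + 3)*(-3))*(-2) = (15*(-3))*(-2) = -45*(-2) = 90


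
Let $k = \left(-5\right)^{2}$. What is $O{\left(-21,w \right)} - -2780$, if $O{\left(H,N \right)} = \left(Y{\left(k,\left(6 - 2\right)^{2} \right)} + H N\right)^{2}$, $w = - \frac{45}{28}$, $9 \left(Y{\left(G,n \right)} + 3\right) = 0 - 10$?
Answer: $\frac{4741369}{1296} \approx 3658.5$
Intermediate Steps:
$k = 25$
$Y{\left(G,n \right)} = - \frac{37}{9}$ ($Y{\left(G,n \right)} = -3 + \frac{0 - 10}{9} = -3 + \frac{1}{9} \left(-10\right) = -3 - \frac{10}{9} = - \frac{37}{9}$)
$w = - \frac{45}{28}$ ($w = \left(-45\right) \frac{1}{28} = - \frac{45}{28} \approx -1.6071$)
$O{\left(H,N \right)} = \left(- \frac{37}{9} + H N\right)^{2}$
$O{\left(-21,w \right)} - -2780 = \frac{\left(-37 + 9 \left(-21\right) \left(- \frac{45}{28}\right)\right)^{2}}{81} - -2780 = \frac{\left(-37 + \frac{1215}{4}\right)^{2}}{81} + 2780 = \frac{\left(\frac{1067}{4}\right)^{2}}{81} + 2780 = \frac{1}{81} \cdot \frac{1138489}{16} + 2780 = \frac{1138489}{1296} + 2780 = \frac{4741369}{1296}$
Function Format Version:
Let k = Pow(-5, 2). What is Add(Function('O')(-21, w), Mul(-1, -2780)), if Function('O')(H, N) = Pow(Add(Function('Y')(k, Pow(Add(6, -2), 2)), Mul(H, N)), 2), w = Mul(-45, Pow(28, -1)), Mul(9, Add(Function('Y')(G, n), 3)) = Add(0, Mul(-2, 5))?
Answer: Rational(4741369, 1296) ≈ 3658.5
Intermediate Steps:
k = 25
Function('Y')(G, n) = Rational(-37, 9) (Function('Y')(G, n) = Add(-3, Mul(Rational(1, 9), Add(0, Mul(-2, 5)))) = Add(-3, Mul(Rational(1, 9), Add(0, -10))) = Add(-3, Mul(Rational(1, 9), -10)) = Add(-3, Rational(-10, 9)) = Rational(-37, 9))
w = Rational(-45, 28) (w = Mul(-45, Rational(1, 28)) = Rational(-45, 28) ≈ -1.6071)
Function('O')(H, N) = Pow(Add(Rational(-37, 9), Mul(H, N)), 2)
Add(Function('O')(-21, w), Mul(-1, -2780)) = Add(Mul(Rational(1, 81), Pow(Add(-37, Mul(9, -21, Rational(-45, 28))), 2)), Mul(-1, -2780)) = Add(Mul(Rational(1, 81), Pow(Add(-37, Rational(1215, 4)), 2)), 2780) = Add(Mul(Rational(1, 81), Pow(Rational(1067, 4), 2)), 2780) = Add(Mul(Rational(1, 81), Rational(1138489, 16)), 2780) = Add(Rational(1138489, 1296), 2780) = Rational(4741369, 1296)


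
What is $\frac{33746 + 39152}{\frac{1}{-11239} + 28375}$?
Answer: $\frac{409650311}{159453312} \approx 2.5691$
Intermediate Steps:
$\frac{33746 + 39152}{\frac{1}{-11239} + 28375} = \frac{72898}{- \frac{1}{11239} + 28375} = \frac{72898}{\frac{318906624}{11239}} = 72898 \cdot \frac{11239}{318906624} = \frac{409650311}{159453312}$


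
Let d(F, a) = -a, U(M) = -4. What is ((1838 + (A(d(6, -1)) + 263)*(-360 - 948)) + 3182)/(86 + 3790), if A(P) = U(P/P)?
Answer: -83438/969 ≈ -86.107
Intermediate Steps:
A(P) = -4
((1838 + (A(d(6, -1)) + 263)*(-360 - 948)) + 3182)/(86 + 3790) = ((1838 + (-4 + 263)*(-360 - 948)) + 3182)/(86 + 3790) = ((1838 + 259*(-1308)) + 3182)/3876 = ((1838 - 338772) + 3182)*(1/3876) = (-336934 + 3182)*(1/3876) = -333752*1/3876 = -83438/969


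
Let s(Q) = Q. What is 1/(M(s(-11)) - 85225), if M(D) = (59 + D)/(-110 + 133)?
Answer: -23/1960127 ≈ -1.1734e-5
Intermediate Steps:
M(D) = 59/23 + D/23 (M(D) = (59 + D)/23 = (59 + D)*(1/23) = 59/23 + D/23)
1/(M(s(-11)) - 85225) = 1/((59/23 + (1/23)*(-11)) - 85225) = 1/((59/23 - 11/23) - 85225) = 1/(48/23 - 85225) = 1/(-1960127/23) = -23/1960127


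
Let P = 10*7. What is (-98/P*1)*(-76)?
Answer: 532/5 ≈ 106.40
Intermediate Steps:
P = 70
(-98/P*1)*(-76) = (-98/70*1)*(-76) = (-98*1/70*1)*(-76) = -7/5*1*(-76) = -7/5*(-76) = 532/5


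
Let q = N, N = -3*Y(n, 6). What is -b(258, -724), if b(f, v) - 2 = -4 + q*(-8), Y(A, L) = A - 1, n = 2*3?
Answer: -118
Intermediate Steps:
n = 6
Y(A, L) = -1 + A
N = -15 (N = -3*(-1 + 6) = -3*5 = -15)
q = -15
b(f, v) = 118 (b(f, v) = 2 + (-4 - 15*(-8)) = 2 + (-4 + 120) = 2 + 116 = 118)
-b(258, -724) = -1*118 = -118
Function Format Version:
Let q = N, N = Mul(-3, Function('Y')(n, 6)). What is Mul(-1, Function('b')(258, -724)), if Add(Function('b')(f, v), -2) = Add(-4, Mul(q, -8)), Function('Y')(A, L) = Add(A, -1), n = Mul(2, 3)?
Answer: -118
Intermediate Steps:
n = 6
Function('Y')(A, L) = Add(-1, A)
N = -15 (N = Mul(-3, Add(-1, 6)) = Mul(-3, 5) = -15)
q = -15
Function('b')(f, v) = 118 (Function('b')(f, v) = Add(2, Add(-4, Mul(-15, -8))) = Add(2, Add(-4, 120)) = Add(2, 116) = 118)
Mul(-1, Function('b')(258, -724)) = Mul(-1, 118) = -118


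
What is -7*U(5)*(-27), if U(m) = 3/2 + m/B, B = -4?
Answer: 189/4 ≈ 47.250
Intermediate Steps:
U(m) = 3/2 - m/4 (U(m) = 3/2 + m/(-4) = 3*(½) + m*(-¼) = 3/2 - m/4)
-7*U(5)*(-27) = -7*(3/2 - ¼*5)*(-27) = -7*(3/2 - 5/4)*(-27) = -7*¼*(-27) = -7/4*(-27) = 189/4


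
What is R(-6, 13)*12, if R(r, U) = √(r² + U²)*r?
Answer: -72*√205 ≈ -1030.9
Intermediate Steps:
R(r, U) = r*√(U² + r²) (R(r, U) = √(U² + r²)*r = r*√(U² + r²))
R(-6, 13)*12 = -6*√(13² + (-6)²)*12 = -6*√(169 + 36)*12 = -6*√205*12 = -72*√205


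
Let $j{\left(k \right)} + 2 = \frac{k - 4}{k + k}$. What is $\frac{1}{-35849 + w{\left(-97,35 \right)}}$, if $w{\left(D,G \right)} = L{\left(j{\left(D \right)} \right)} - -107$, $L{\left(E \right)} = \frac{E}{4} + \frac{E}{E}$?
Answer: $- \frac{776}{27735303} \approx -2.7979 \cdot 10^{-5}$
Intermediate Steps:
$j{\left(k \right)} = -2 + \frac{-4 + k}{2 k}$ ($j{\left(k \right)} = -2 + \frac{k - 4}{k + k} = -2 + \frac{-4 + k}{2 k}$)
$L{\left(E \right)} = 1 + \frac{E}{4}$ ($L{\left(E \right)} = E \frac{1}{4} + 1 = \frac{E}{4} + 1 = 1 + \frac{E}{4}$)
$w{\left(D,G \right)} = \frac{861}{8} - \frac{1}{2 D}$ ($w{\left(D,G \right)} = \left(1 + \frac{- \frac{3}{2} - \frac{2}{D}}{4}\right) - -107 = \left(1 - \left(\frac{3}{8} + \frac{1}{2 D}\right)\right) + 107 = \left(\frac{5}{8} - \frac{1}{2 D}\right) + 107 = \frac{861}{8} - \frac{1}{2 D}$)
$\frac{1}{-35849 + w{\left(-97,35 \right)}} = \frac{1}{-35849 + \frac{-4 + 861 \left(-97\right)}{8 \left(-97\right)}} = \frac{1}{-35849 + \frac{1}{8} \left(- \frac{1}{97}\right) \left(-4 - 83517\right)} = \frac{1}{-35849 + \frac{1}{8} \left(- \frac{1}{97}\right) \left(-83521\right)} = \frac{1}{-35849 + \frac{83521}{776}} = \frac{1}{- \frac{27735303}{776}} = - \frac{776}{27735303}$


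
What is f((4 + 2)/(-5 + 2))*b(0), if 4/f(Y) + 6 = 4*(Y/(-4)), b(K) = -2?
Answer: 2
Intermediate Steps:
f(Y) = 4/(-6 - Y) (f(Y) = 4/(-6 + 4*(Y/(-4))) = 4/(-6 + 4*(Y*(-¼))) = 4/(-6 + 4*(-Y/4)) = 4/(-6 - Y))
f((4 + 2)/(-5 + 2))*b(0) = -4/(6 + (4 + 2)/(-5 + 2))*(-2) = -4/(6 + 6/(-3))*(-2) = -4/(6 + 6*(-⅓))*(-2) = -4/(6 - 2)*(-2) = -4/4*(-2) = -4*¼*(-2) = -1*(-2) = 2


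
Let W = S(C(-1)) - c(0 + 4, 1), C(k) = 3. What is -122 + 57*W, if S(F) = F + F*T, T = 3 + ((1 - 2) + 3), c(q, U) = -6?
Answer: 1246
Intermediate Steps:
T = 5 (T = 3 + (-1 + 3) = 3 + 2 = 5)
S(F) = 6*F (S(F) = F + F*5 = F + 5*F = 6*F)
W = 24 (W = 6*3 - 1*(-6) = 18 + 6 = 24)
-122 + 57*W = -122 + 57*24 = -122 + 1368 = 1246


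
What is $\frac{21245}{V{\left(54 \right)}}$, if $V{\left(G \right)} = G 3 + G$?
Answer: $\frac{21245}{216} \approx 98.356$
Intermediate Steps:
$V{\left(G \right)} = 4 G$ ($V{\left(G \right)} = 3 G + G = 4 G$)
$\frac{21245}{V{\left(54 \right)}} = \frac{21245}{4 \cdot 54} = \frac{21245}{216}$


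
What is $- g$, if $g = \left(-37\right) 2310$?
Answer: $85470$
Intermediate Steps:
$g = -85470$
$- g = \left(-1\right) \left(-85470\right) = 85470$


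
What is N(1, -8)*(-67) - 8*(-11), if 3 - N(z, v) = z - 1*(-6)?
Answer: 356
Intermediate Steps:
N(z, v) = -3 - z (N(z, v) = 3 - (z - 1*(-6)) = 3 - (z + 6) = 3 - (6 + z) = 3 + (-6 - z) = -3 - z)
N(1, -8)*(-67) - 8*(-11) = (-3 - 1*1)*(-67) - 8*(-11) = (-3 - 1)*(-67) + 88 = -4*(-67) + 88 = 268 + 88 = 356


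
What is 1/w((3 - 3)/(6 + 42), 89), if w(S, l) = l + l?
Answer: 1/178 ≈ 0.0056180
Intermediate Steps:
w(S, l) = 2*l
1/w((3 - 3)/(6 + 42), 89) = 1/(2*89) = 1/178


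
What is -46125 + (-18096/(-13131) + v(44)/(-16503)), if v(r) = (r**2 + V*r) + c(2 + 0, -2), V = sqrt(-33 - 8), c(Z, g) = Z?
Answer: -1110561722135/24077877 - 44*I*sqrt(41)/16503 ≈ -46124.0 - 0.017072*I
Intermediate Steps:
V = I*sqrt(41) (V = sqrt(-41) = I*sqrt(41) ≈ 6.4031*I)
v(r) = 2 + r**2 + I*r*sqrt(41) (v(r) = (r**2 + (I*sqrt(41))*r) + (2 + 0) = (r**2 + I*r*sqrt(41)) + 2 = 2 + r**2 + I*r*sqrt(41))
-46125 + (-18096/(-13131) + v(44)/(-16503)) = -46125 + (-18096/(-13131) + (2 + 44**2 + I*44*sqrt(41))/(-16503)) = -46125 + (-18096*(-1/13131) + (2 + 1936 + 44*I*sqrt(41))*(-1/16503)) = -46125 + (6032/4377 + (1938 + 44*I*sqrt(41))*(-1/16503)) = -46125 + (6032/4377 + (-646/5501 - 44*I*sqrt(41)/16503)) = -46125 + (30354490/24077877 - 44*I*sqrt(41)/16503) = -1110561722135/24077877 - 44*I*sqrt(41)/16503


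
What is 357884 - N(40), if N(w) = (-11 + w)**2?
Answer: 357043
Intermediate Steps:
357884 - N(40) = 357884 - (-11 + 40)**2 = 357884 - 1*29**2 = 357884 - 1*841 = 357884 - 841 = 357043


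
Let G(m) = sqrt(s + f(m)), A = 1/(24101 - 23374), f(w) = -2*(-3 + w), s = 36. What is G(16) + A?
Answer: 1/727 + sqrt(10) ≈ 3.1637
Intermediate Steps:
f(w) = 6 - 2*w
A = 1/727 ≈ 0.0013755
G(m) = sqrt(42 - 2*m) (G(m) = sqrt(36 + (6 - 2*m)) = sqrt(42 - 2*m))
G(16) + A = sqrt(42 - 2*16) + 1/727 = sqrt(42 - 32) + 1/727 = sqrt(10) + 1/727 = 1/727 + sqrt(10)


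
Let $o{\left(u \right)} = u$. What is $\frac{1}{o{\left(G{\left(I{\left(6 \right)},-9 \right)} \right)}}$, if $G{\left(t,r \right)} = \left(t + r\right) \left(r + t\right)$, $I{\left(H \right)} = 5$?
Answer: $\frac{1}{16} \approx 0.0625$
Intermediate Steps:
$G{\left(t,r \right)} = \left(r + t\right)^{2}$ ($G{\left(t,r \right)} = \left(r + t\right) \left(r + t\right) = \left(r + t\right)^{2}$)
$\frac{1}{o{\left(G{\left(I{\left(6 \right)},-9 \right)} \right)}} = \frac{1}{\left(-9 + 5\right)^{2}} = \frac{1}{\left(-4\right)^{2}} = \frac{1}{16}$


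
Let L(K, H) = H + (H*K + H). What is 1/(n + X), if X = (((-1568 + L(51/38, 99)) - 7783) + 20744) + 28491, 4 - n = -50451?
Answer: 38/3445455 ≈ 1.1029e-5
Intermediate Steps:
n = 50455 (n = 4 - 1*(-50451) = 4 + 50451 = 50455)
L(K, H) = 2*H + H*K (L(K, H) = H + (H + H*K) = 2*H + H*K)
X = 1528165/38 (X = (((-1568 + 99*(2 + 51/38)) - 7783) + 20744) + 28491 = (((-1568 + 99*(127/38)) - 7783) + 20744) + 28491 = (((-1568 + 12573/38) - 7783) + 20744) + 28491 = ((-47011/38 - 7783) + 20744) + 28491 = (-342765/38 + 20744) + 28491 = 445507/38 + 28491 = 1528165/38 ≈ 40215.)
1/(n + X) = 1/(50455 + 1528165/38) = 1/(3445455/38) = 38/3445455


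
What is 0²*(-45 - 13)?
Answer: 0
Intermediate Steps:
0²*(-45 - 13) = 0*(-58) = 0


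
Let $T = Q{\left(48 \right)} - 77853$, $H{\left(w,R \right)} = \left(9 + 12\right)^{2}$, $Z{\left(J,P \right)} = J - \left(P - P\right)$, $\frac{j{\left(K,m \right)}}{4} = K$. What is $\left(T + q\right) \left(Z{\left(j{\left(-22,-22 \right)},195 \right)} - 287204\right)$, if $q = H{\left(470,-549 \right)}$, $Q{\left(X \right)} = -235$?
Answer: $22307361924$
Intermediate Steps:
$j{\left(K,m \right)} = 4 K$
$Z{\left(J,P \right)} = J$ ($Z{\left(J,P \right)} = J - 0 = J + 0 = J$)
$H{\left(w,R \right)} = 441$ ($H{\left(w,R \right)} = 21^{2} = 441$)
$T = -78088$ ($T = -235 - 77853 = -78088$)
$q = 441$
$\left(T + q\right) \left(Z{\left(j{\left(-22,-22 \right)},195 \right)} - 287204\right) = \left(-78088 + 441\right) \left(4 \left(-22\right) - 287204\right) = - 77647 \left(-88 - 287204\right) = \left(-77647\right) \left(-287292\right) = 22307361924$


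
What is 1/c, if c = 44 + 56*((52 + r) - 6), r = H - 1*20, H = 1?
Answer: 1/1556 ≈ 0.00064267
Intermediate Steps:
r = -19 (r = 1 - 1*20 = 1 - 20 = -19)
c = 1556 (c = 44 + 56*((52 - 19) - 6) = 44 + 56*(33 - 6) = 44 + 56*27 = 44 + 1512 = 1556)
1/c = 1/1556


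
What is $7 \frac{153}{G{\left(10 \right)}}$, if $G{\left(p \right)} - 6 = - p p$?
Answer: $- \frac{1071}{94} \approx -11.394$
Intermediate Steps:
$G{\left(p \right)} = 6 - p^{2}$ ($G{\left(p \right)} = 6 + - p p = 6 - p^{2}$)
$7 \frac{153}{G{\left(10 \right)}} = 7 \frac{153}{6 - 10^{2}} = 7 \frac{153}{6 - 100} = 7 \frac{153}{-94} = 7 \cdot 153 \left(- \frac{1}{94}\right) = 7 \left(- \frac{153}{94}\right) = - \frac{1071}{94}$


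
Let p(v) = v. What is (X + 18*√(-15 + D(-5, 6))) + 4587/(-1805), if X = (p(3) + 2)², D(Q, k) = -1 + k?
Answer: 40538/1805 + 18*I*√10 ≈ 22.459 + 56.921*I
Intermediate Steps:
X = 25 (X = (3 + 2)² = 5² = 25)
(X + 18*√(-15 + D(-5, 6))) + 4587/(-1805) = (25 + 18*√(-15 + (-1 + 6))) + 4587/(-1805) = (25 + 18*√(-15 + 5)) + 4587*(-1/1805) = (25 + 18*√(-10)) - 4587/1805 = (25 + 18*(I*√10)) - 4587/1805 = (25 + 18*I*√10) - 4587/1805 = 40538/1805 + 18*I*√10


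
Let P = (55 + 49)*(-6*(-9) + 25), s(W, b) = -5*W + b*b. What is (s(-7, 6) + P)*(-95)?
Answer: -787265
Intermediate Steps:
s(W, b) = b² - 5*W (s(W, b) = -5*W + b² = b² - 5*W)
P = 8216 (P = 104*(54 + 25) = 104*79 = 8216)
(s(-7, 6) + P)*(-95) = ((6² - 5*(-7)) + 8216)*(-95) = ((36 + 35) + 8216)*(-95) = (71 + 8216)*(-95) = 8287*(-95) = -787265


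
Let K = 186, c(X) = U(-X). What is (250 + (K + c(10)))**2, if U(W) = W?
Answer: 181476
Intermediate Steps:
c(X) = -X
(250 + (K + c(10)))**2 = (250 + (186 - 1*10))**2 = (250 + (186 - 10))**2 = (250 + 176)**2 = 426**2 = 181476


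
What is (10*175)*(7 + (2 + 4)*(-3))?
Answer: -19250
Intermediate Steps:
(10*175)*(7 + (2 + 4)*(-3)) = 1750*(7 + 6*(-3)) = 1750*(7 - 18) = 1750*(-11) = -19250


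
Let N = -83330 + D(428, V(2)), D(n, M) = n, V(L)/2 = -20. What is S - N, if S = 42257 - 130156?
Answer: -4997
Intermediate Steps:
V(L) = -40 (V(L) = 2*(-20) = -40)
S = -87899
N = -82902 (N = -83330 + 428 = -82902)
S - N = -87899 - 1*(-82902) = -87899 + 82902 = -4997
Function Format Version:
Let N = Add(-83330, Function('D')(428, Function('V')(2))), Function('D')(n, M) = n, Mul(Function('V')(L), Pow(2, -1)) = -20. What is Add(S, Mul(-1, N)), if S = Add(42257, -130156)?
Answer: -4997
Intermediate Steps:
Function('V')(L) = -40 (Function('V')(L) = Mul(2, -20) = -40)
S = -87899
N = -82902 (N = Add(-83330, 428) = -82902)
Add(S, Mul(-1, N)) = Add(-87899, Mul(-1, -82902)) = Add(-87899, 82902) = -4997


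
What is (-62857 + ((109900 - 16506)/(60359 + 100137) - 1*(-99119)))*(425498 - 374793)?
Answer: 21078790488495/11464 ≈ 1.8387e+9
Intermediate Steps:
(-62857 + ((109900 - 16506)/(60359 + 100137) - 1*(-99119)))*(425498 - 374793) = (-62857 + (93394/160496 + 99119))*50705 = (-62857 + (93394*(1/160496) + 99119))*50705 = (-62857 + (6671/11464 + 99119))*50705 = (-62857 + 1136306887/11464)*50705 = (415714239/11464)*50705 = 21078790488495/11464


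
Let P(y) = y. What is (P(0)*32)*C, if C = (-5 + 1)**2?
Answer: 0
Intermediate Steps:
C = 16 (C = (-4)**2 = 16)
(P(0)*32)*C = (0*32)*16 = 0*16 = 0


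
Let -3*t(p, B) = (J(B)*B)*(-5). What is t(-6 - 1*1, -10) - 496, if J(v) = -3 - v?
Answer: -1838/3 ≈ -612.67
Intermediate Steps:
t(p, B) = 5*B*(-3 - B)/3 (t(p, B) = -(-3 - B)*B*(-5)/3 = -B*(-3 - B)*(-5)/3 = -(-5)*B*(-3 - B)/3 = 5*B*(-3 - B)/3)
t(-6 - 1*1, -10) - 496 = -5/3*(-10)*(3 - 10) - 496 = -5/3*(-10)*(-7) - 496 = -350/3 - 496 = -1838/3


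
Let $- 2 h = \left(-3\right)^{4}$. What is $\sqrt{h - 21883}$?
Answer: $\frac{i \sqrt{87694}}{2} \approx 148.07 i$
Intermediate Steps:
$h = - \frac{81}{2}$ ($h = - \frac{\left(-3\right)^{4}}{2} = \left(- \frac{1}{2}\right) 81 = - \frac{81}{2} \approx -40.5$)
$\sqrt{h - 21883} = \sqrt{- \frac{81}{2} - 21883} = \sqrt{- \frac{43847}{2}} = \frac{i \sqrt{87694}}{2}$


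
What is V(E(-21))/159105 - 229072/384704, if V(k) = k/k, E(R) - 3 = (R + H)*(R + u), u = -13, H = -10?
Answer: -2277882241/3825520620 ≈ -0.59544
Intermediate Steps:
E(R) = 3 + (-13 + R)*(-10 + R) (E(R) = 3 + (R - 10)*(R - 13) = 3 + (-10 + R)*(-13 + R) = 3 + (-13 + R)*(-10 + R))
V(k) = 1
V(E(-21))/159105 - 229072/384704 = 1/159105 - 229072/384704 = 1*(1/159105) - 229072*1/384704 = 1/159105 - 14317/24044 = -2277882241/3825520620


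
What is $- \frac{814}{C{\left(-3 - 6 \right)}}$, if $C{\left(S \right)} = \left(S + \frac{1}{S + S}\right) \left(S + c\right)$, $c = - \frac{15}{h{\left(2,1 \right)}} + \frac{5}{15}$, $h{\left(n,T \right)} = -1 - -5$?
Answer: $- \frac{175824}{24287} \approx -7.2394$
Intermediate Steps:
$h{\left(n,T \right)} = 4$ ($h{\left(n,T \right)} = -1 + 5 = 4$)
$c = - \frac{41}{12}$ ($c = - \frac{15}{4} + \frac{5}{15} = \left(-15\right) \frac{1}{4} + 5 \cdot \frac{1}{15} = - \frac{15}{4} + \frac{1}{3} = - \frac{41}{12} \approx -3.4167$)
$C{\left(S \right)} = \left(- \frac{41}{12} + S\right) \left(S + \frac{1}{2 S}\right)$ ($C{\left(S \right)} = \left(S + \frac{1}{S + S}\right) \left(S - \frac{41}{12}\right) = \left(S + \frac{1}{2 S}\right) \left(- \frac{41}{12} + S\right) = \left(- \frac{41}{12} + S\right) \left(S + \frac{1}{2 S}\right)$)
$- \frac{814}{C{\left(-3 - 6 \right)}} = - \frac{814}{\frac{1}{2} + \left(-3 - 6\right)^{2} - \frac{41 \left(-3 - 6\right)}{12} - \frac{41}{24 \left(-3 - 6\right)}} = - \frac{814}{\frac{1}{2} + \left(-9\right)^{2} - - \frac{123}{4} - \frac{41}{24 \left(-9\right)}} = - \frac{814}{\frac{1}{2} + 81 + \frac{123}{4} - - \frac{41}{216}} = - \frac{814}{\frac{1}{2} + 81 + \frac{123}{4} + \frac{41}{216}} = - \frac{814}{\frac{24287}{216}} = \left(-814\right) \frac{216}{24287} = - \frac{175824}{24287}$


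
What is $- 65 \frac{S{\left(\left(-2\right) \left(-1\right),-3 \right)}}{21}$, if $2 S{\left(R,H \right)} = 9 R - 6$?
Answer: $- \frac{130}{7} \approx -18.571$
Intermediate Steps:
$S{\left(R,H \right)} = -3 + \frac{9 R}{2}$ ($S{\left(R,H \right)} = \frac{9 R - 6}{2} = \frac{-6 + 9 R}{2} = -3 + \frac{9 R}{2}$)
$- 65 \frac{S{\left(\left(-2\right) \left(-1\right),-3 \right)}}{21} = - 65 \frac{-3 + \frac{9 \left(\left(-2\right) \left(-1\right)\right)}{2}}{21} = - 65 \left(-3 + \frac{9}{2} \cdot 2\right) \frac{1}{21} = - 65 \left(-3 + 9\right) \frac{1}{21} = - 65 \cdot 6 \cdot \frac{1}{21} = \left(-65\right) \frac{2}{7} = - \frac{130}{7}$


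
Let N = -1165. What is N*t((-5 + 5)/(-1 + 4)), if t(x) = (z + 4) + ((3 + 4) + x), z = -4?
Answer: -8155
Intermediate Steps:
t(x) = 7 + x (t(x) = (-4 + 4) + ((3 + 4) + x) = 0 + (7 + x) = 7 + x)
N*t((-5 + 5)/(-1 + 4)) = -1165*(7 + (-5 + 5)/(-1 + 4)) = -1165*(7 + 0/3) = -1165*(7 + 0*(1/3)) = -1165*(7 + 0) = -1165*7 = -8155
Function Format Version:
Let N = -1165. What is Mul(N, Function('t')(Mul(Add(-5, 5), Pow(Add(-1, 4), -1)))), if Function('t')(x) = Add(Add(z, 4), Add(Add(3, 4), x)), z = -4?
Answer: -8155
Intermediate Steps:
Function('t')(x) = Add(7, x) (Function('t')(x) = Add(Add(-4, 4), Add(Add(3, 4), x)) = Add(0, Add(7, x)) = Add(7, x))
Mul(N, Function('t')(Mul(Add(-5, 5), Pow(Add(-1, 4), -1)))) = Mul(-1165, Add(7, Mul(Add(-5, 5), Pow(Add(-1, 4), -1)))) = Mul(-1165, Add(7, Mul(0, Pow(3, -1)))) = Mul(-1165, Add(7, Mul(0, Rational(1, 3)))) = Mul(-1165, Add(7, 0)) = Mul(-1165, 7) = -8155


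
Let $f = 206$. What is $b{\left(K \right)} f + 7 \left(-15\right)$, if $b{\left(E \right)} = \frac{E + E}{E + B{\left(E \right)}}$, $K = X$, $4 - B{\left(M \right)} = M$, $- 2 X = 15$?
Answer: $- \frac{1755}{2} \approx -877.5$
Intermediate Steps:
$X = - \frac{15}{2}$ ($X = \left(- \frac{1}{2}\right) 15 = - \frac{15}{2} \approx -7.5$)
$B{\left(M \right)} = 4 - M$
$K = - \frac{15}{2} \approx -7.5$
$b{\left(E \right)} = \frac{E}{2}$ ($b{\left(E \right)} = \frac{E + E}{E - \left(-4 + E\right)} = \frac{2 E}{4} = 2 E \frac{1}{4} = \frac{E}{2}$)
$b{\left(K \right)} f + 7 \left(-15\right) = \frac{1}{2} \left(- \frac{15}{2}\right) 206 + 7 \left(-15\right) = \left(- \frac{15}{4}\right) 206 - 105 = - \frac{1545}{2} - 105 = - \frac{1755}{2}$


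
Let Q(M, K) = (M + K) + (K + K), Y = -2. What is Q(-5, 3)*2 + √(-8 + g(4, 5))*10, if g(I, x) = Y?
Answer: 8 + 10*I*√10 ≈ 8.0 + 31.623*I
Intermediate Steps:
Q(M, K) = M + 3*K (Q(M, K) = (K + M) + 2*K = M + 3*K)
g(I, x) = -2
Q(-5, 3)*2 + √(-8 + g(4, 5))*10 = (-5 + 3*3)*2 + √(-8 - 2)*10 = (-5 + 9)*2 + √(-10)*10 = 4*2 + (I*√10)*10 = 8 + 10*I*√10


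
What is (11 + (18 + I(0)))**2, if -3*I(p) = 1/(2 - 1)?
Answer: 7396/9 ≈ 821.78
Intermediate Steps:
I(p) = -1/3 (I(p) = -1/(3*(2 - 1)) = -1/3/1 = -1/3*1 = -1/3)
(11 + (18 + I(0)))**2 = (11 + (18 - 1/3))**2 = (11 + 53/3)**2 = (86/3)**2 = 7396/9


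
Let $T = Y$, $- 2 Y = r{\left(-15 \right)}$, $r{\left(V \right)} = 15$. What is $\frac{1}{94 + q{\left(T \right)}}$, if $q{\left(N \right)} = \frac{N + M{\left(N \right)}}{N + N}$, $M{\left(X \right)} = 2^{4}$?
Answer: $\frac{30}{2803} \approx 0.010703$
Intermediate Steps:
$Y = - \frac{15}{2}$ ($Y = \left(- \frac{1}{2}\right) 15 = - \frac{15}{2} \approx -7.5$)
$T = - \frac{15}{2} \approx -7.5$
$M{\left(X \right)} = 16$
$q{\left(N \right)} = \frac{16 + N}{2 N}$ ($q{\left(N \right)} = \frac{N + 16}{N + N} = \frac{16 + N}{2 N}$)
$\frac{1}{94 + q{\left(T \right)}} = \frac{1}{94 + \frac{16 - \frac{15}{2}}{2 \left(- \frac{15}{2}\right)}} = \frac{1}{94 + \frac{1}{2} \left(- \frac{2}{15}\right) \frac{17}{2}} = \frac{1}{94 - \frac{17}{30}} = \frac{1}{\frac{2803}{30}} = \frac{30}{2803}$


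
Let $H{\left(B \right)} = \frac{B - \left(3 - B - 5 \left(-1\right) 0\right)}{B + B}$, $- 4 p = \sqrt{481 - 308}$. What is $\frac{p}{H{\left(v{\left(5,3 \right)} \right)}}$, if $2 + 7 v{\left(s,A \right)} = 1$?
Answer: $- \frac{\sqrt{173}}{46} \approx -0.28593$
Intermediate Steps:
$v{\left(s,A \right)} = - \frac{1}{7}$ ($v{\left(s,A \right)} = - \frac{2}{7} + \frac{1}{7} \cdot 1 = - \frac{2}{7} + \frac{1}{7} = - \frac{1}{7}$)
$p = - \frac{\sqrt{173}}{4}$ ($p = - \frac{\sqrt{481 - 308}}{4} = - \frac{\sqrt{173}}{4} \approx -3.2882$)
$H{\left(B \right)} = \frac{-3 + 2 B}{2 B}$ ($H{\left(B \right)} = \frac{B + \left(\left(-3 - 0\right) + B\right)}{2 B} = \left(B + \left(\left(-3 + 0\right) + B\right)\right) \frac{1}{2 B} = \left(B + \left(-3 + B\right)\right) \frac{1}{2 B} = \left(-3 + 2 B\right) \frac{1}{2 B} = \frac{-3 + 2 B}{2 B}$)
$\frac{p}{H{\left(v{\left(5,3 \right)} \right)}} = \frac{\left(- \frac{1}{4}\right) \sqrt{173}}{\frac{1}{- \frac{1}{7}} \left(- \frac{3}{2} - \frac{1}{7}\right)} = \frac{\left(- \frac{1}{4}\right) \sqrt{173}}{\left(-7\right) \left(- \frac{23}{14}\right)} = \frac{\left(- \frac{1}{4}\right) \sqrt{173}}{\frac{23}{2}} = - \frac{\sqrt{173}}{4} \cdot \frac{2}{23} = - \frac{\sqrt{173}}{46}$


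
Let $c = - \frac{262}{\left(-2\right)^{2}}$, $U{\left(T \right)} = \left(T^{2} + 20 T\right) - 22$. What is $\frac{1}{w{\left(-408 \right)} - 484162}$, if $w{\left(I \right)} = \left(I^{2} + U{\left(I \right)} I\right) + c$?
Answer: $- \frac{2}{129793639} \approx -1.5409 \cdot 10^{-8}$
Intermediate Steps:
$U{\left(T \right)} = -22 + T^{2} + 20 T$
$c = - \frac{131}{2}$ ($c = - \frac{262}{4} = \left(-262\right) \frac{1}{4} = - \frac{131}{2} \approx -65.5$)
$w{\left(I \right)} = - \frac{131}{2} + I^{2} + I \left(-22 + I^{2} + 20 I\right)$ ($w{\left(I \right)} = \left(I^{2} + \left(-22 + I^{2} + 20 I\right) I\right) - \frac{131}{2} = \left(I^{2} + I \left(-22 + I^{2} + 20 I\right)\right) - \frac{131}{2} = - \frac{131}{2} + I^{2} + I \left(-22 + I^{2} + 20 I\right)$)
$\frac{1}{w{\left(-408 \right)} - 484162} = \frac{1}{\left(- \frac{131}{2} + \left(-408\right)^{3} - -8976 + 21 \left(-408\right)^{2}\right) - 484162} = \frac{1}{\left(- \frac{131}{2} - 67917312 + 8976 + 21 \cdot 166464\right) - 484162} = \frac{1}{\left(- \frac{131}{2} - 67917312 + 8976 + 3495744\right) - 484162} = \frac{1}{- \frac{128825315}{2} - 484162} = \frac{1}{- \frac{129793639}{2}} = - \frac{2}{129793639}$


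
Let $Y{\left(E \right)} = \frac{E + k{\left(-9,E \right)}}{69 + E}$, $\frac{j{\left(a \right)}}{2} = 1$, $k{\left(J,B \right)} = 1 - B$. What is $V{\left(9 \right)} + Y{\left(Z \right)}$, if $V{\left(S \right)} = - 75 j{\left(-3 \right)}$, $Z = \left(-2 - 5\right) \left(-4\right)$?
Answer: $- \frac{14549}{97} \approx -149.99$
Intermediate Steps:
$j{\left(a \right)} = 2$ ($j{\left(a \right)} = 2 \cdot 1 = 2$)
$Z = 28$ ($Z = \left(-7\right) \left(-4\right) = 28$)
$V{\left(S \right)} = -150$ ($V{\left(S \right)} = \left(-75\right) 2 = -150$)
$Y{\left(E \right)} = \frac{1}{69 + E}$ ($Y{\left(E \right)} = \frac{E - \left(-1 + E\right)}{69 + E} = 1 \frac{1}{69 + E} = \frac{1}{69 + E}$)
$V{\left(9 \right)} + Y{\left(Z \right)} = -150 + \frac{1}{69 + 28} = -150 + \frac{1}{97} = - \frac{14549}{97}$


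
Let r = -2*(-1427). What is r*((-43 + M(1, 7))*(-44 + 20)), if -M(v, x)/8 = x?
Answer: 6781104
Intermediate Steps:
M(v, x) = -8*x
r = 2854
r*((-43 + M(1, 7))*(-44 + 20)) = 2854*((-43 - 8*7)*(-44 + 20)) = 2854*((-43 - 56)*(-24)) = 2854*(-99*(-24)) = 2854*2376 = 6781104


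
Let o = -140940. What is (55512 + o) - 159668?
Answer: -245096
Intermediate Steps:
(55512 + o) - 159668 = (55512 - 140940) - 159668 = -85428 - 159668 = -245096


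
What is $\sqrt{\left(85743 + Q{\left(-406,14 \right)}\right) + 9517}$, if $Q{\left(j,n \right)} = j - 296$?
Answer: $\sqrt{94558} \approx 307.5$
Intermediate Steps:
$Q{\left(j,n \right)} = -296 + j$
$\sqrt{\left(85743 + Q{\left(-406,14 \right)}\right) + 9517} = \sqrt{\left(85743 - 702\right) + 9517} = \sqrt{85041 + 9517} = \sqrt{94558}$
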